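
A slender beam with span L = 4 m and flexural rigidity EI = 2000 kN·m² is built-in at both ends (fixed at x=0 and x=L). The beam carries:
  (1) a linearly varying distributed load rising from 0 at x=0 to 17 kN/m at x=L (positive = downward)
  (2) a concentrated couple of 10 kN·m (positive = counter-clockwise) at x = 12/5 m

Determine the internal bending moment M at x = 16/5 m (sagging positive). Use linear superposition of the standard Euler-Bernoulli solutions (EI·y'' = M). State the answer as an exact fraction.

Load 1 — triangular load w₀=17 kN/m (0→w₀ over full span):
  M_1 = 3w₀Lx/20 - w₀L²/30 - w₀x³/(6L) = 3·17·4·(16/5)/20 - 17·4²/30 - 17·(16/5)³/(6·4) = 136/375 kN·m
Load 2 — applied couple M₀=10 kN·m at a=12/5 m (b=L-a=8/5):
  M_2 = R_Ax - M_A - M₀  [x>a] with R_A=18/5, M_A=16/5 = (18/5)·(16/5) - (16/5) - 10 = -42/25 kN·m
Superposition: M = Σ M_i = -494/375 kN·m ≈ -1.317333 kN·m

M(16/5) = -494/375 kN·m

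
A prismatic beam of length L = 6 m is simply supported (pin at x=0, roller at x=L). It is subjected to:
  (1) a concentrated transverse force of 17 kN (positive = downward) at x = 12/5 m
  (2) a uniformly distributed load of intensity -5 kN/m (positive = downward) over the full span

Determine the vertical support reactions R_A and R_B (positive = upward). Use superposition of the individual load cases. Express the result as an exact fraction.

R_A = -24/5 kN, R_B = -41/5 kN

Load 1 — point force P=17 kN at a=12/5 m (b=L-a=18/5):
  R_A = Pb/L = 17·(18/5)/6 = 51/5 kN
  R_B = Pa/L = 17·(12/5)/6 = 34/5 kN
Load 2 — uniform load w=-5 kN/m over full span:
  R_A = wL/2 = (-5)·6/2 = -15 kN
  R_B = wL/2 = (-5)·6/2 = -15 kN
Superposition: R_A = -24/5 kN, R_B = -41/5 kN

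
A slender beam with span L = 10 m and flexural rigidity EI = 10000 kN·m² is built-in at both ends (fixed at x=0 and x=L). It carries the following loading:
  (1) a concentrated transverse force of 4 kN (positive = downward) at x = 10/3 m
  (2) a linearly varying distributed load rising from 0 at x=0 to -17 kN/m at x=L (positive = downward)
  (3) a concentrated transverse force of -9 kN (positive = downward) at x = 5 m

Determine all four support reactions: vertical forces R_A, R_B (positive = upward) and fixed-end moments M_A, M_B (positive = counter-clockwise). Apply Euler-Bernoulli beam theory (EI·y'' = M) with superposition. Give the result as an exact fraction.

R_A = -730/27 kN, M_A = -6695/108 kN·m, R_B = -1700/27 kN, M_B = 10075/108 kN·m

Load 1 — point force P=4 kN at a=10/3 m (b=L-a=20/3):
  R_A = Pb²(3a+b)/L³ = 4·(20/3)²·(3·(10/3)+(20/3))/10³ = 80/27 kN
  M_A = Pab²/L² = 4·(10/3)·(20/3)²/10² = 160/27 kN·m
  R_B = Pa²(a+3b)/L³ = 4·(10/3)²·((10/3)+3·(20/3))/10³ = 28/27 kN
  M_B = -Pa²b/L² = -4·(10/3)²·(20/3)/10² = -80/27 kN·m
Load 2 — triangular load w₀=-17 kN/m (0→w₀ over full span):
  R_A = 3w₀L/20 = 3·(-17)·10/20 = -51/2 kN
  M_A = w₀L²/30 = (-17)·10²/30 = -170/3 kN·m
  R_B = 7w₀L/20 = 7·(-17)·10/20 = -119/2 kN
  M_B = -w₀L²/20 = -(-17)·10²/20 = 85 kN·m
Load 3 — point force P=-9 kN at a=5 m (b=L-a=5):
  R_A = Pb²(3a+b)/L³ = (-9)·5²·(3·5+5)/10³ = -9/2 kN
  M_A = Pab²/L² = (-9)·5·5²/10² = -45/4 kN·m
  R_B = Pa²(a+3b)/L³ = (-9)·5²·(5+3·5)/10³ = -9/2 kN
  M_B = -Pa²b/L² = -(-9)·5²·5/10² = 45/4 kN·m
Superposition: R_A = -730/27 kN, M_A = -6695/108 kN·m, R_B = -1700/27 kN, M_B = 10075/108 kN·m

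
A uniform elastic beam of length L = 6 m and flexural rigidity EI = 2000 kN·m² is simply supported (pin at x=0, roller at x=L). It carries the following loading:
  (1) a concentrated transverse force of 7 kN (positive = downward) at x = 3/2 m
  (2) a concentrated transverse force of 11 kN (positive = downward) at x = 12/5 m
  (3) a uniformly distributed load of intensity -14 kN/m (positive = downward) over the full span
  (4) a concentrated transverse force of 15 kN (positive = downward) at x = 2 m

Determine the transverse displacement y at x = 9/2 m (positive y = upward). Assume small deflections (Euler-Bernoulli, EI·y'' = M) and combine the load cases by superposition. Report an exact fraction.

y(9/2) = 692563/16000000 m

Load 1 — point force P=7 kN at a=3/2 m (b=L-a=9/2):
  y_1 = -Pa(L-x)(2Lx-a²-x²)/(6LEI)  [x>a] = -7·(3/2)·(6-(9/2))·(2·6·(9/2)-(3/2)²-(9/2)²)/(6·6·2000) = -441/64000 m
Load 2 — point force P=11 kN at a=12/5 m (b=L-a=18/5):
  y_2 = -Pa(L-x)(2Lx-a²-x²)/(6LEI)  [x>a] = -11·(12/5)·(6-(9/2))·(2·6·(9/2)-(12/5)²-(9/2)²)/(6·6·2000) = -30789/2000000 m
Load 3 — uniform load w=-14 kN/m over full span:
  y_3 = -wx(L³-2Lx²+x³)/(24EI) = -(-14)·(9/2)·(6³-2·6·(9/2)²+(9/2)³)/(24·2000) = 10773/128000 m
Load 4 — point force P=15 kN at a=2 m (b=L-a=4):
  y_4 = -Pa(L-x)(2Lx-a²-x²)/(6LEI)  [x>a] = -15·2·(6-(9/2))·(2·6·(9/2)-2²-(9/2)²)/(6·6·2000) = -119/6400 m
Superposition: y = Σ y_i = 692563/16000000 m ≈ 0.043285 m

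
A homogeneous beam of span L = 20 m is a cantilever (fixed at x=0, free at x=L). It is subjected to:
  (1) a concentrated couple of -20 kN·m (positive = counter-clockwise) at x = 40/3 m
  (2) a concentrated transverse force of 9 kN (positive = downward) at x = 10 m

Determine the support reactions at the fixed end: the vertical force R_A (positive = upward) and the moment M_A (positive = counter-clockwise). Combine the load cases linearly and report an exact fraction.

R_A = 9 kN, M_A = 110 kN·m

Load 1 — applied couple M₀=-20 kN·m at a=40/3 m (b=L-a=20/3):
  R_A = 0 kN
  M_A = -M₀ = -(-20) = 20 kN·m
Load 2 — point force P=9 kN at a=10 m (b=L-a=10):
  R_A = P = 9 kN
  M_A = Pa = 9·10 = 90 kN·m
Superposition: R_A = 9 kN, M_A = 110 kN·m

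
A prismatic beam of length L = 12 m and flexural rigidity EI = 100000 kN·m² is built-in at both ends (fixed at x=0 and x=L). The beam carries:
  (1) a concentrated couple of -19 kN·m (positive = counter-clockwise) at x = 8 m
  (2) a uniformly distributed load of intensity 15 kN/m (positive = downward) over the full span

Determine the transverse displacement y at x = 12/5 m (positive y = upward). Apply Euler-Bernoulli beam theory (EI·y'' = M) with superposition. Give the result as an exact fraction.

Load 1 — applied couple M₀=-19 kN·m at a=8 m (b=L-a=4):
  y_1 = (R_Ax³/6 - M_Ax²/2)/EI  [x≤a] with R_A=-19/9, M_A=-19/3 = ((-19/9)·(12/5)³/6 - (-19/3)·(12/5)²/2)/100000 = 209/1562500 m
Load 2 — uniform load w=15 kN/m over full span:
  y_2 = -wx²(L-x)²/(24EI) = -15·(12/5)²·(12-(12/5))²/(24·100000) = -1296/390625 m
Superposition: y = Σ y_i = -199/62500 m ≈ -0.003184 m

y(12/5) = -199/62500 m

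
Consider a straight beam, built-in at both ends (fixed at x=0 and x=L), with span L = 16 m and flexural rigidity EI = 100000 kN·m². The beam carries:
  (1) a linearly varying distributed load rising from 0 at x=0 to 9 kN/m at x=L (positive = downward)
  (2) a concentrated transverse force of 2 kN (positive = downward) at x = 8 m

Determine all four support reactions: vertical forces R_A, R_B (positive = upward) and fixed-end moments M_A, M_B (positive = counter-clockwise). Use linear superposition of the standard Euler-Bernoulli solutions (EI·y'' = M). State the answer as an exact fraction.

R_A = 113/5 kN, M_A = 404/5 kN·m, R_B = 257/5 kN, M_B = -596/5 kN·m

Load 1 — triangular load w₀=9 kN/m (0→w₀ over full span):
  R_A = 3w₀L/20 = 3·9·16/20 = 108/5 kN
  M_A = w₀L²/30 = 9·16²/30 = 384/5 kN·m
  R_B = 7w₀L/20 = 7·9·16/20 = 252/5 kN
  M_B = -w₀L²/20 = -9·16²/20 = -576/5 kN·m
Load 2 — point force P=2 kN at a=8 m (b=L-a=8):
  R_A = Pb²(3a+b)/L³ = 2·8²·(3·8+8)/16³ = 1 kN
  M_A = Pab²/L² = 2·8·8²/16² = 4 kN·m
  R_B = Pa²(a+3b)/L³ = 2·8²·(8+3·8)/16³ = 1 kN
  M_B = -Pa²b/L² = -2·8²·8/16² = -4 kN·m
Superposition: R_A = 113/5 kN, M_A = 404/5 kN·m, R_B = 257/5 kN, M_B = -596/5 kN·m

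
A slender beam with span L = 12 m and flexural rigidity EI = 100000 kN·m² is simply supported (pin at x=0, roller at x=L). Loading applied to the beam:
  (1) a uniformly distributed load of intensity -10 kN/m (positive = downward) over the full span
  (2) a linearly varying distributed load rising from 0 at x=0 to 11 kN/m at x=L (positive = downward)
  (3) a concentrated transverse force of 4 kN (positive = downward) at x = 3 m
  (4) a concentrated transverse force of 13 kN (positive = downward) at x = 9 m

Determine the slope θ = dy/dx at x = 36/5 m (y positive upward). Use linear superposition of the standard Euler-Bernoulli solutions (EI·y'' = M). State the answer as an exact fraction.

Load 1 — uniform load w=-10 kN/m over full span:
  θ_1 = -w(L³-6Lx²+4x³)/(24EI) = -(-10)·(12³-6·12·(36/5)²+4·(36/5)³)/(24·100000) = -333/156250 rad
Load 2 — triangular load w₀=11 kN/m (0→w₀ over full span):
  θ_2 = -w₀(7L⁴-30L²x²+15x⁴)/(360LEI) = -11·(7·12⁴-30·12²·(36/5)²+15·(36/5)⁴)/(360·12·100000) = 1914/1953125 rad
Load 3 — point force P=4 kN at a=3 m (b=L-a=9):
  θ_3 = -Pa(2L²-6Lx+3x²+a²)/(6LEI)  [x>a] = -4·3·(2·12²-6·12·(36/5)+3·(36/5)²+3²)/(6·12·100000) = 549/5000000 rad
Load 4 — point force P=13 kN at a=9 m (b=L-a=3):
  θ_4 = -Pb(L²-b²-3x²)/(6LEI)  [x≤a] = -13·3·(12²-3²-3·(36/5)²)/(6·12·100000) = 2223/20000000 rad
Superposition: θ = Σ θ_i = -465141/500000000 rad ≈ -0.000930 rad

θ(36/5) = -465141/500000000 rad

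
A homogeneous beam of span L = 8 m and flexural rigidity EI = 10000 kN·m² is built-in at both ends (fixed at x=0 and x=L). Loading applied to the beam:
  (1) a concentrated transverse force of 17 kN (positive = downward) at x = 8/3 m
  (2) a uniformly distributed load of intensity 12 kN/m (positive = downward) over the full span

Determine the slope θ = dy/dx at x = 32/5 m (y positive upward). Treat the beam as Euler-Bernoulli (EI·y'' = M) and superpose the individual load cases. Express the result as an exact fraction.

θ(32/5) = 12578/2109375 rad

Load 1 — point force P=17 kN at a=8/3 m (b=L-a=16/3):
  θ_1 = Pa²(L-x)(2bL-(3b+a)(L-x))/(2L³EI)  [x>a] = 17·(8/3)²·(8-(32/5))·(2·(16/3)·8-(3·(16/3)+(8/3))·(8-(32/5)))/(2·8³·10000) = 442/421875 rad
Load 2 — uniform load w=12 kN/m over full span:
  θ_2 = -wx(L-x)(L-2x)/(12EI) = -12·(32/5)·(8-(32/5))·(8-2·(32/5))/(12·10000) = 384/78125 rad
Superposition: θ = Σ θ_i = 12578/2109375 rad ≈ 0.005963 rad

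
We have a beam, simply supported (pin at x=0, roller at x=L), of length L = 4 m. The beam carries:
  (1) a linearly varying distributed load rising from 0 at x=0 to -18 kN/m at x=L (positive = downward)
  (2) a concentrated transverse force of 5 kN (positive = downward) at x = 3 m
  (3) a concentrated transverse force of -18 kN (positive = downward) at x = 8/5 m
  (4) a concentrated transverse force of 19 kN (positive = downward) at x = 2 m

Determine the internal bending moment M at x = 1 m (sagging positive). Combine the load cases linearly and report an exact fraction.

Load 1 — triangular load w₀=-18 kN/m (0→w₀ over full span):
  M_1 = w₀Lx/6 - w₀x³/(6L) = (-18)·4·1/6 - (-18)·1³/(6·4) = -45/4 kN·m
Load 2 — point force P=5 kN at a=3 m (b=L-a=1):
  M_2 = Pbx/L  [x≤a] = 5·1·1/4 = 5/4 kN·m
Load 3 — point force P=-18 kN at a=8/5 m (b=L-a=12/5):
  M_3 = Pbx/L  [x≤a] = (-18)·(12/5)·1/4 = -54/5 kN·m
Load 4 — point force P=19 kN at a=2 m (b=L-a=2):
  M_4 = Pbx/L  [x≤a] = 19·2·1/4 = 19/2 kN·m
Superposition: M = Σ M_i = -113/10 kN·m ≈ -11.300000 kN·m

M(1) = -113/10 kN·m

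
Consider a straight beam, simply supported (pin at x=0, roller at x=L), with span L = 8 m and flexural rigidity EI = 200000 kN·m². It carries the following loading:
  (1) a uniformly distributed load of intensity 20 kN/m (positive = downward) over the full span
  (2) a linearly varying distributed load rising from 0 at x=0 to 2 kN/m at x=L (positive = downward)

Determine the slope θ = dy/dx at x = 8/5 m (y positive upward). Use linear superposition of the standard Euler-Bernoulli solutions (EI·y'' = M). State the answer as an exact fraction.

θ(8/5) = -31156/17578125 rad

Load 1 — uniform load w=20 kN/m over full span:
  θ_1 = -w(L³-6Lx²+4x³)/(24EI) = -20·(8³-6·8·(8/5)²+4·(8/5)³)/(24·200000) = -132/78125 rad
Load 2 — triangular load w₀=2 kN/m (0→w₀ over full span):
  θ_2 = -w₀(7L⁴-30L²x²+15x⁴)/(360LEI) = -2·(7·8⁴-30·8²·(8/5)²+15·(8/5)⁴)/(360·8·200000) = -1456/17578125 rad
Superposition: θ = Σ θ_i = -31156/17578125 rad ≈ -0.001772 rad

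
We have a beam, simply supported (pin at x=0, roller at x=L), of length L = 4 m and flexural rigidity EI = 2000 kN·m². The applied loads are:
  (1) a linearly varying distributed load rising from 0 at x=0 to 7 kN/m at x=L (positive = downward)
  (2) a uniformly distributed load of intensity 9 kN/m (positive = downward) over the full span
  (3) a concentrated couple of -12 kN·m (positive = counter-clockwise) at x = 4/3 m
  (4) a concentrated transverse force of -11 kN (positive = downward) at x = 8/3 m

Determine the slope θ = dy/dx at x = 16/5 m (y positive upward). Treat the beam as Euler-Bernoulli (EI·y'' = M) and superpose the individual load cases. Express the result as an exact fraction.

θ(16/5) = 141751/12656250 rad

Load 1 — triangular load w₀=7 kN/m (0→w₀ over full span):
  θ_1 = -w₀(7L⁴-30L²x²+15x⁴)/(360LEI) = -7·(7·4⁴-30·4²·(16/5)²+15·(16/5)⁴)/(360·4·2000) = 5299/1406250 rad
Load 2 — uniform load w=9 kN/m over full span:
  θ_2 = -w(L³-6Lx²+4x³)/(24EI) = -9·(4³-6·4·(16/5)²+4·(16/5)³)/(24·2000) = 297/31250 rad
Load 3 — applied couple M₀=-12 kN·m at a=4/3 m (b=L-a=8/3):
  θ_3 = (M₀x²/(2L)-M₀(x-a)+C₁)/EI  [x>a] with C₁=M₀(3b²-L²)/(6L)=-8/3 = ((-12)·(16/5)²/(2·4)-(-12)·((16/5)-(4/3))+(-8/3))/2000 = 41/18750 rad
Load 4 — point force P=-11 kN at a=8/3 m (b=L-a=4/3):
  θ_4 = -Pa(2L²-6Lx+3x²+a²)/(6LEI)  [x>a] = -(-11)·(8/3)·(2·4²-6·4·(16/5)+3·(16/5)²+(8/3)²)/(6·4·2000) = -1078/253125 rad
Superposition: θ = Σ θ_i = 141751/12656250 rad ≈ 0.011200 rad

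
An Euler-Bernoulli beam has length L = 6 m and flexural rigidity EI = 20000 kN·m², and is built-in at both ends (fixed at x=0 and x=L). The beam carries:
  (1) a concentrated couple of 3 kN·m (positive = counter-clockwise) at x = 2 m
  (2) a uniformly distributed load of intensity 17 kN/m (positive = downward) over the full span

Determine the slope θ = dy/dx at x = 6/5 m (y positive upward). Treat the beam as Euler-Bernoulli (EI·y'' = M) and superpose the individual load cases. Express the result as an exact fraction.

θ(6/5) = -903/625000 rad

Load 1 — applied couple M₀=3 kN·m at a=2 m (b=L-a=4):
  θ_1 = (R_Ax²/2 - M_Ax)/EI  [x≤a] with R_A=2/3, M_A=0 = ((2/3)·(6/5)²/2 - 0·(6/5))/20000 = 3/125000 rad
Load 2 — uniform load w=17 kN/m over full span:
  θ_2 = -wx(L-x)(L-2x)/(12EI) = -17·(6/5)·(6-(6/5))·(6-2·(6/5))/(12·20000) = -459/312500 rad
Superposition: θ = Σ θ_i = -903/625000 rad ≈ -0.001445 rad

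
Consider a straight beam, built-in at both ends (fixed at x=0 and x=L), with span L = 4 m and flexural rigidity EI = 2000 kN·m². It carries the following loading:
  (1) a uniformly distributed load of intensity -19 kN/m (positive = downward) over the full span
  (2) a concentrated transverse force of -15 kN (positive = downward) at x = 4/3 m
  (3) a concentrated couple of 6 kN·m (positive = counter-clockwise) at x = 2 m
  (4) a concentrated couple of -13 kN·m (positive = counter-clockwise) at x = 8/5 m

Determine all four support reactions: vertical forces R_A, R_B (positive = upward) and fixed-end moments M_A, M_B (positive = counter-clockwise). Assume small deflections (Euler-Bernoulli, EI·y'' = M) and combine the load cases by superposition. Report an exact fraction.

Load 1 — uniform load w=-19 kN/m over full span:
  R_A = wL/2 = (-19)·4/2 = -38 kN
  M_A = wL²/12 = (-19)·4²/12 = -76/3 kN·m
  R_B = wL/2 = (-19)·4/2 = -38 kN
  M_B = -wL²/12 = -(-19)·4²/12 = 76/3 kN·m
Load 2 — point force P=-15 kN at a=4/3 m (b=L-a=8/3):
  R_A = Pb²(3a+b)/L³ = (-15)·(8/3)²·(3·(4/3)+(8/3))/4³ = -100/9 kN
  M_A = Pab²/L² = (-15)·(4/3)·(8/3)²/4² = -80/9 kN·m
  R_B = Pa²(a+3b)/L³ = (-15)·(4/3)²·((4/3)+3·(8/3))/4³ = -35/9 kN
  M_B = -Pa²b/L² = -(-15)·(4/3)²·(8/3)/4² = 40/9 kN·m
Load 3 — applied couple M₀=6 kN·m at a=2 m (b=L-a=2):
  R_A = 6M₀ab/L³ = 6·6·2·2/4³ = 9/4 kN
  M_A = M₀b(2a-b)/L² = 6·2·(2·2-2)/4² = 3/2 kN·m
  R_B = -6M₀ab/L³ = -6·6·2·2/4³ = -9/4 kN
  M_B = M₀a(2b-a)/L² = 6·2·(2·2-2)/4² = 3/2 kN·m
Load 4 — applied couple M₀=-13 kN·m at a=8/5 m (b=L-a=12/5):
  R_A = 6M₀ab/L³ = 6·(-13)·(8/5)·(12/5)/4³ = -117/25 kN
  M_A = M₀b(2a-b)/L² = (-13)·(12/5)·(2·(8/5)-(12/5))/4² = -39/25 kN·m
  R_B = -6M₀ab/L³ = -6·(-13)·(8/5)·(12/5)/4³ = 117/25 kN
  M_B = M₀a(2b-a)/L² = (-13)·(8/5)·(2·(12/5)-(8/5))/4² = -104/25 kN·m
Superposition: R_A = -46387/900 kN, M_A = -15427/450 kN·m, R_B = -35513/900 kN, M_B = 12203/450 kN·m

R_A = -46387/900 kN, M_A = -15427/450 kN·m, R_B = -35513/900 kN, M_B = 12203/450 kN·m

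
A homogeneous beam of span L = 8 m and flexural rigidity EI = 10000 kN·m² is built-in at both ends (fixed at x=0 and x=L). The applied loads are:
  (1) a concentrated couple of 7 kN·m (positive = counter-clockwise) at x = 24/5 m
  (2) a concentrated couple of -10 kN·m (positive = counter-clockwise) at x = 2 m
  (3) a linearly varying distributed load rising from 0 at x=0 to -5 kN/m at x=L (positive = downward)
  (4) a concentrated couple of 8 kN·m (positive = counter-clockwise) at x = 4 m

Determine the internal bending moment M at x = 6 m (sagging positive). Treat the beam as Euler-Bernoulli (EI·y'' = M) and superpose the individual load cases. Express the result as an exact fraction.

Load 1 — applied couple M₀=7 kN·m at a=24/5 m (b=L-a=16/5):
  M_1 = R_Ax - M_A - M₀  [x>a] with R_A=63/50, M_A=56/25 = (63/50)·6 - (56/25) - 7 = -42/25 kN·m
Load 2 — applied couple M₀=-10 kN·m at a=2 m (b=L-a=6):
  M_2 = R_Ax - M_A - M₀  [x>a] with R_A=-45/32, M_A=15/8 = (-45/32)·6 - (15/8) - (-10) = -5/16 kN·m
Load 3 — triangular load w₀=-5 kN/m (0→w₀ over full span):
  M_3 = 3w₀Lx/20 - w₀L²/30 - w₀x³/(6L) = 3·(-5)·8·6/20 - (-5)·8²/30 - (-5)·6³/(6·8) = -17/6 kN·m
Load 4 — applied couple M₀=8 kN·m at a=4 m (b=L-a=4):
  M_4 = R_Ax - M_A - M₀  [x>a] with R_A=3/2, M_A=2 = (3/2)·6 - 2 - 8 = -1 kN·m
Superposition: M = Σ M_i = -6991/1200 kN·m ≈ -5.825833 kN·m

M(6) = -6991/1200 kN·m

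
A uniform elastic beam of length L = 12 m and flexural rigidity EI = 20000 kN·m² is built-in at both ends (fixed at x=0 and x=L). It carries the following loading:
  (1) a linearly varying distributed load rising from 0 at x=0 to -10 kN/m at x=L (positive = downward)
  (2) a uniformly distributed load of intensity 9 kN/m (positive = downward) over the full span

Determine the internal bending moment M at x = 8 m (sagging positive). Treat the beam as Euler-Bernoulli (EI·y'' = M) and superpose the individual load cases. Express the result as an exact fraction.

Load 1 — triangular load w₀=-10 kN/m (0→w₀ over full span):
  M_1 = 3w₀Lx/20 - w₀L²/30 - w₀x³/(6L) = 3·(-10)·12·8/20 - (-10)·12²/30 - (-10)·8³/(6·12) = -224/9 kN·m
Load 2 — uniform load w=9 kN/m over full span:
  M_2 = wLx/2 - wL²/12 - wx²/2 = 9·12·8/2 - 9·12²/12 - 9·8²/2 = 36 kN·m
Superposition: M = Σ M_i = 100/9 kN·m ≈ 11.111111 kN·m

M(8) = 100/9 kN·m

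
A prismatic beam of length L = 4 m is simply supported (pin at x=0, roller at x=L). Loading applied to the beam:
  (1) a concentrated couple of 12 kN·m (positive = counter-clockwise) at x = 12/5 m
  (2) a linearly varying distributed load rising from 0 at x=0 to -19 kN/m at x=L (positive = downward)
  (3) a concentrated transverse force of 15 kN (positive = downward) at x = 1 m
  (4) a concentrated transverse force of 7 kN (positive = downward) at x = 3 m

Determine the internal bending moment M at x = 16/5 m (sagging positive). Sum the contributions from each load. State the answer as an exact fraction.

M(16/5) = -1224/125 kN·m

Load 1 — applied couple M₀=12 kN·m at a=12/5 m (b=L-a=8/5):
  M_1 = M₀x/L - M₀  [x>a] = 12·(16/5)/4 - 12 = -12/5 kN·m
Load 2 — triangular load w₀=-19 kN/m (0→w₀ over full span):
  M_2 = w₀Lx/6 - w₀x³/(6L) = (-19)·4·(16/5)/6 - (-19)·(16/5)³/(6·4) = -1824/125 kN·m
Load 3 — point force P=15 kN at a=1 m (b=L-a=3):
  M_3 = Pa(L-x)/L  [x>a] = 15·1·(4-(16/5))/4 = 3 kN·m
Load 4 — point force P=7 kN at a=3 m (b=L-a=1):
  M_4 = Pa(L-x)/L  [x>a] = 7·3·(4-(16/5))/4 = 21/5 kN·m
Superposition: M = Σ M_i = -1224/125 kN·m ≈ -9.792000 kN·m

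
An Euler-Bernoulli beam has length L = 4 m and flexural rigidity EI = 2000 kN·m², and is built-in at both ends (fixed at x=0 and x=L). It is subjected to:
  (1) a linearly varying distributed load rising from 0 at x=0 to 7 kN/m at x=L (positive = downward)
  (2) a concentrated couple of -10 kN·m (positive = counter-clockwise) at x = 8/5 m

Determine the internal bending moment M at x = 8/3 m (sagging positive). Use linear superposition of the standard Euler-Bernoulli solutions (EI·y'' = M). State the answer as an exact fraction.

M(8/3) = 1432/405 kN·m

Load 1 — triangular load w₀=7 kN/m (0→w₀ over full span):
  M_1 = 3w₀Lx/20 - w₀L²/30 - w₀x³/(6L) = 3·7·4·(8/3)/20 - 7·4²/30 - 7·(8/3)³/(6·4) = 784/405 kN·m
Load 2 — applied couple M₀=-10 kN·m at a=8/5 m (b=L-a=12/5):
  M_2 = R_Ax - M_A - M₀  [x>a] with R_A=-18/5, M_A=-6/5 = (-18/5)·(8/3) - (-6/5) - (-10) = 8/5 kN·m
Superposition: M = Σ M_i = 1432/405 kN·m ≈ 3.535802 kN·m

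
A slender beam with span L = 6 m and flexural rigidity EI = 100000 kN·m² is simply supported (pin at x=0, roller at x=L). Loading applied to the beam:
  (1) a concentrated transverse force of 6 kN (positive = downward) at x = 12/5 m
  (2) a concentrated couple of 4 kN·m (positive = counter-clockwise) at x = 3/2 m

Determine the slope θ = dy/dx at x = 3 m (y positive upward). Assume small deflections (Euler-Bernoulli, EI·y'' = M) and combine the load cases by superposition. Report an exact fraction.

θ(3) = 523/50000000 rad

Load 1 — point force P=6 kN at a=12/5 m (b=L-a=18/5):
  θ_1 = -Pa(2L²-6Lx+3x²+a²)/(6LEI)  [x>a] = -6·(12/5)·(2·6²-6·6·3+3·3²+(12/5)²)/(6·6·100000) = 81/6250000 rad
Load 2 — applied couple M₀=4 kN·m at a=3/2 m (b=L-a=9/2):
  θ_2 = (M₀x²/(2L)-M₀(x-a)+C₁)/EI  [x>a] with C₁=M₀(3b²-L²)/(6L)=11/4 = (4·3²/(2·6)-4·(3-(3/2))+(11/4))/100000 = -1/400000 rad
Superposition: θ = Σ θ_i = 523/50000000 rad ≈ 0.000010 rad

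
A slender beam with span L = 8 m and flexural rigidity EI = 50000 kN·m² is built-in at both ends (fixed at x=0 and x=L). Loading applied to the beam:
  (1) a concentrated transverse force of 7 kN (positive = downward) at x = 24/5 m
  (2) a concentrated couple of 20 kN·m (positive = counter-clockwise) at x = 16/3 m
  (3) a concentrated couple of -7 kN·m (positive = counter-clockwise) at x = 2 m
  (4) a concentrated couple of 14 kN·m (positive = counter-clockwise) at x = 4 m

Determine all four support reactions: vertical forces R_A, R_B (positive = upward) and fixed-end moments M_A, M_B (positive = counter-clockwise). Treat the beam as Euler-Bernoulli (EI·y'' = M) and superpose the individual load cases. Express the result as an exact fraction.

Load 1 — point force P=7 kN at a=24/5 m (b=L-a=16/5):
  R_A = Pb²(3a+b)/L³ = 7·(16/5)²·(3·(24/5)+(16/5))/8³ = 308/125 kN
  M_A = Pab²/L² = 7·(24/5)·(16/5)²/8² = 672/125 kN·m
  R_B = Pa²(a+3b)/L³ = 7·(24/5)²·((24/5)+3·(16/5))/8³ = 567/125 kN
  M_B = -Pa²b/L² = -7·(24/5)²·(16/5)/8² = -1008/125 kN·m
Load 2 — applied couple M₀=20 kN·m at a=16/3 m (b=L-a=8/3):
  R_A = 6M₀ab/L³ = 6·20·(16/3)·(8/3)/8³ = 10/3 kN
  M_A = M₀b(2a-b)/L² = 20·(8/3)·(2·(16/3)-(8/3))/8² = 20/3 kN·m
  R_B = -6M₀ab/L³ = -6·20·(16/3)·(8/3)/8³ = -10/3 kN
  M_B = M₀a(2b-a)/L² = 20·(16/3)·(2·(8/3)-(16/3))/8² = 0 kN·m
Load 3 — applied couple M₀=-7 kN·m at a=2 m (b=L-a=6):
  R_A = 6M₀ab/L³ = 6·(-7)·2·6/8³ = -63/64 kN
  M_A = M₀b(2a-b)/L² = (-7)·6·(2·2-6)/8² = 21/16 kN·m
  R_B = -6M₀ab/L³ = -6·(-7)·2·6/8³ = 63/64 kN
  M_B = M₀a(2b-a)/L² = (-7)·2·(2·6-2)/8² = -35/16 kN·m
Load 4 — applied couple M₀=14 kN·m at a=4 m (b=L-a=4):
  R_A = 6M₀ab/L³ = 6·14·4·4/8³ = 21/8 kN
  M_A = M₀b(2a-b)/L² = 14·4·(2·4-4)/8² = 7/2 kN·m
  R_B = -6M₀ab/L³ = -6·14·4·4/8³ = -21/8 kN
  M_B = M₀a(2b-a)/L² = 14·4·(2·4-4)/8² = 7/2 kN·m
Superposition: R_A = 178511/24000 kN, M_A = 101131/6000 kN·m, R_B = -10511/24000 kN, M_B = -13503/2000 kN·m

R_A = 178511/24000 kN, M_A = 101131/6000 kN·m, R_B = -10511/24000 kN, M_B = -13503/2000 kN·m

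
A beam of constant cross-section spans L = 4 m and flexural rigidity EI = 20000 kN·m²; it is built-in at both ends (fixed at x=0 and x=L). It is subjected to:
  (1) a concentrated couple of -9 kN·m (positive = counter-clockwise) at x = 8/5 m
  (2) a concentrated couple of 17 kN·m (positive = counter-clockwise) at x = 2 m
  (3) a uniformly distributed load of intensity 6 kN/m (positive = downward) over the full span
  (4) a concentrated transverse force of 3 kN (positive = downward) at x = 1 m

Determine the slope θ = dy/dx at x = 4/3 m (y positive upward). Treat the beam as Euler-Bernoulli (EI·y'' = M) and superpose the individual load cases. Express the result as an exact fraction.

Load 1 — applied couple M₀=-9 kN·m at a=8/5 m (b=L-a=12/5):
  θ_1 = (R_Ax²/2 - M_Ax)/EI  [x≤a] with R_A=-81/25, M_A=-27/25 = ((-81/25)·(4/3)²/2 - (-27/25)·(4/3))/20000 = -9/125000 rad
Load 2 — applied couple M₀=17 kN·m at a=2 m (b=L-a=2):
  θ_2 = (R_Ax²/2 - M_Ax)/EI  [x≤a] with R_A=51/8, M_A=17/4 = ((51/8)·(4/3)²/2 - (17/4)·(4/3))/20000 = 0 rad
Load 3 — uniform load w=6 kN/m over full span:
  θ_3 = -wx(L-x)(L-2x)/(12EI) = -6·(4/3)·(4-(4/3))·(4-2·(4/3))/(12·20000) = -2/16875 rad
Load 4 — point force P=3 kN at a=1 m (b=L-a=3):
  θ_4 = Pa²(L-x)(2bL-(3b+a)(L-x))/(2L³EI)  [x>a] = 3·1²·(4-(4/3))·(2·3·4-(3·3+1)·(4-(4/3)))/(2·4³·20000) = -1/120000 rad
Superposition: θ = Σ θ_i = -5369/27000000 rad ≈ -0.000199 rad

θ(4/3) = -5369/27000000 rad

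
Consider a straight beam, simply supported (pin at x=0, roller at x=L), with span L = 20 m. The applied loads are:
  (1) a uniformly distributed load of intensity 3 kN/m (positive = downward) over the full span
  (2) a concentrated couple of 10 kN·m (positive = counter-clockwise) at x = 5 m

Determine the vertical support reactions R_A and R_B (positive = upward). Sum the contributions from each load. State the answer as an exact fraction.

R_A = 61/2 kN, R_B = 59/2 kN

Load 1 — uniform load w=3 kN/m over full span:
  R_A = wL/2 = 3·20/2 = 30 kN
  R_B = wL/2 = 3·20/2 = 30 kN
Load 2 — applied couple M₀=10 kN·m at a=5 m (b=L-a=15):
  R_A = M₀/L = 10/20 = 1/2 kN
  R_B = -M₀/L = -10/20 = -1/2 kN
Superposition: R_A = 61/2 kN, R_B = 59/2 kN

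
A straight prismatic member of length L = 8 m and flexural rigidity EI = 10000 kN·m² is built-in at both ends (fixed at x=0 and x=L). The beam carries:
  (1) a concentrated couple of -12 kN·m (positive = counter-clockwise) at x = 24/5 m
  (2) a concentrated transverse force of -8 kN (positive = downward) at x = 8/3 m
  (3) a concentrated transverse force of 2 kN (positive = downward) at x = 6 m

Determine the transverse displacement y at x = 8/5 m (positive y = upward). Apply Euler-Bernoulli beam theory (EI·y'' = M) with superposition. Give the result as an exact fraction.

Load 1 — applied couple M₀=-12 kN·m at a=24/5 m (b=L-a=16/5):
  y_1 = (R_Ax³/6 - M_Ax²/2)/EI  [x≤a] with R_A=-54/25, M_A=-96/25 = ((-54/25)·(8/5)³/6 - (-96/25)·(8/5)²/2)/10000 = 672/1953125 m
Load 2 — point force P=-8 kN at a=8/3 m (b=L-a=16/3):
  y_2 = -Pb²x²(3aL-(3a+b)x)/(6L³EI)  [x≤a] = -(-8)·(16/3)²·(8/5)²·(3·(8/3)·8-(3·(8/3)+(16/3))·(8/5))/(6·8³·10000) = 1024/1265625 m
Load 3 — point force P=2 kN at a=6 m (b=L-a=2):
  y_3 = -Pb²x²(3aL-(3a+b)x)/(6L³EI)  [x≤a] = -2·2²·(8/5)²·(3·6·8-(3·6+2)·(8/5))/(6·8³·10000) = -7/93750 m
Superposition: y = Σ y_i = 341239/316406250 m ≈ 0.001078 m

y(8/5) = 341239/316406250 m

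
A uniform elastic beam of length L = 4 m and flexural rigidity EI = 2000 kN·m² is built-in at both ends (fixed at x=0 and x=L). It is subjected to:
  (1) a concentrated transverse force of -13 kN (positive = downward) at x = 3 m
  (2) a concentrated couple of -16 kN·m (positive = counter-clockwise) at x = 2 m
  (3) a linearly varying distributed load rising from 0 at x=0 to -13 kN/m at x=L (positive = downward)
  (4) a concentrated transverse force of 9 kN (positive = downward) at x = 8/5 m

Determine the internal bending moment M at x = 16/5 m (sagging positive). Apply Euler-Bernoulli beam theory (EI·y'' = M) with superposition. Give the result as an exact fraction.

Load 1 — point force P=-13 kN at a=3 m (b=L-a=1):
  M_1 = Pa²(a+3b)(L-x)/L³ - Pa²b/L²  [x>a] = (-13)·3²·(3+3·1)·(4-(16/5))/4³ - (-13)·3²·1/4² = -117/80 kN·m
Load 2 — applied couple M₀=-16 kN·m at a=2 m (b=L-a=2):
  M_2 = R_Ax - M_A - M₀  [x>a] with R_A=-6, M_A=-4 = (-6)·(16/5) - (-4) - (-16) = 4/5 kN·m
Load 3 — triangular load w₀=-13 kN/m (0→w₀ over full span):
  M_3 = 3w₀Lx/20 - w₀L²/30 - w₀x³/(6L) = 3·(-13)·4·(16/5)/20 - (-13)·4²/30 - (-13)·(16/5)³/(6·4) = -104/375 kN·m
Load 4 — point force P=9 kN at a=8/5 m (b=L-a=12/5):
  M_4 = Pa²(a+3b)(L-x)/L³ - Pa²b/L²  [x>a] = 9·(8/5)²·((8/5)+3·(12/5))·(4-(16/5))/4³ - 9·(8/5)²·(12/5)/4² = -576/625 kN·m
Superposition: M = Σ M_i = -55843/30000 kN·m ≈ -1.861433 kN·m

M(16/5) = -55843/30000 kN·m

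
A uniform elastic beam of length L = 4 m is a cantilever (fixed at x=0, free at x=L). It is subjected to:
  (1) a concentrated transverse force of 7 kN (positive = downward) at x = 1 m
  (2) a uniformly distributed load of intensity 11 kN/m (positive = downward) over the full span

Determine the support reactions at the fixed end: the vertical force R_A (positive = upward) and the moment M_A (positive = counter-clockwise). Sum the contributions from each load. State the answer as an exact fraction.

Load 1 — point force P=7 kN at a=1 m (b=L-a=3):
  R_A = P = 7 kN
  M_A = Pa = 7·1 = 7 kN·m
Load 2 — uniform load w=11 kN/m over full span:
  R_A = wL = 11·4 = 44 kN
  M_A = wL²/2 = 11·4²/2 = 88 kN·m
Superposition: R_A = 51 kN, M_A = 95 kN·m

R_A = 51 kN, M_A = 95 kN·m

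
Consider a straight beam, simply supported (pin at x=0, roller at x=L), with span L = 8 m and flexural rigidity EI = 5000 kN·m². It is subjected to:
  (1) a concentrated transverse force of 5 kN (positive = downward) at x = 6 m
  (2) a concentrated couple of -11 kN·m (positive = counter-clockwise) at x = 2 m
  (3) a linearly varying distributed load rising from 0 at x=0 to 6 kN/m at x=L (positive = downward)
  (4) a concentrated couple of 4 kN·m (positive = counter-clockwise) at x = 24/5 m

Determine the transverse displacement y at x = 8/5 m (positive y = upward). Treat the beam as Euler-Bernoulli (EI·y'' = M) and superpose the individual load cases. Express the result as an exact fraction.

Load 1 — point force P=5 kN at a=6 m (b=L-a=2):
  y_1 = -Pbx(L²-b²-x²)/(6LEI)  [x≤a] = -5·2·(8/5)·(8²-2²-(8/5)²)/(6·8·5000) = -359/93750 m
Load 2 — applied couple M₀=-11 kN·m at a=2 m (b=L-a=6):
  y_2 = (M₀x³/(6L)+C₁x)/EI  [x≤a] with C₁=M₀(3b²-L²)/(6L)=-121/12 = ((-11)·(8/5)³/(6·8)+(-121/12)·(8/5))/5000 = -1067/312500 m
Load 3 — triangular load w₀=6 kN/m (0→w₀ over full span):
  y_3 = -w₀x(7L⁴-10L²x²+3x⁴)/(360LEI) = -6·(8/5)·(7·8⁴-10·8²·(8/5)²+3·(8/5)⁴)/(360·8·5000) = -176128/9765625 m
Load 4 — applied couple M₀=4 kN·m at a=24/5 m (b=L-a=16/5):
  y_4 = (M₀x³/(6L)+C₁x)/EI  [x≤a] with C₁=M₀(3b²-L²)/(6L)=-208/75 = (4·(8/5)³/(6·8)+(-208/75)·(8/5))/5000 = -64/78125 m
Superposition: y = Σ y_i = -3058411/117187500 m ≈ -0.026098 m

y(8/5) = -3058411/117187500 m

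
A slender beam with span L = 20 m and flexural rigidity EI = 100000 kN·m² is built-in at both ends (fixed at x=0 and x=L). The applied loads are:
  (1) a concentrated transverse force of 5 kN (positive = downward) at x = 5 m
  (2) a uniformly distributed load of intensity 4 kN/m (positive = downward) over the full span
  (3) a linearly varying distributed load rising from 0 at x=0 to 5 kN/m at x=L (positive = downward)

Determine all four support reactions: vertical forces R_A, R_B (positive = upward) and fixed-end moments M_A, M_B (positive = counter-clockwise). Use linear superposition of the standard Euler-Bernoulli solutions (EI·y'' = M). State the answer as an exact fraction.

R_A = 1895/32 kN, M_A = 3425/16 kN·m, R_B = 2425/32 kN, M_B = -11425/48 kN·m

Load 1 — point force P=5 kN at a=5 m (b=L-a=15):
  R_A = Pb²(3a+b)/L³ = 5·15²·(3·5+15)/20³ = 135/32 kN
  M_A = Pab²/L² = 5·5·15²/20² = 225/16 kN·m
  R_B = Pa²(a+3b)/L³ = 5·5²·(5+3·15)/20³ = 25/32 kN
  M_B = -Pa²b/L² = -5·5²·15/20² = -75/16 kN·m
Load 2 — uniform load w=4 kN/m over full span:
  R_A = wL/2 = 4·20/2 = 40 kN
  M_A = wL²/12 = 4·20²/12 = 400/3 kN·m
  R_B = wL/2 = 4·20/2 = 40 kN
  M_B = -wL²/12 = -4·20²/12 = -400/3 kN·m
Load 3 — triangular load w₀=5 kN/m (0→w₀ over full span):
  R_A = 3w₀L/20 = 3·5·20/20 = 15 kN
  M_A = w₀L²/30 = 5·20²/30 = 200/3 kN·m
  R_B = 7w₀L/20 = 7·5·20/20 = 35 kN
  M_B = -w₀L²/20 = -5·20²/20 = -100 kN·m
Superposition: R_A = 1895/32 kN, M_A = 3425/16 kN·m, R_B = 2425/32 kN, M_B = -11425/48 kN·m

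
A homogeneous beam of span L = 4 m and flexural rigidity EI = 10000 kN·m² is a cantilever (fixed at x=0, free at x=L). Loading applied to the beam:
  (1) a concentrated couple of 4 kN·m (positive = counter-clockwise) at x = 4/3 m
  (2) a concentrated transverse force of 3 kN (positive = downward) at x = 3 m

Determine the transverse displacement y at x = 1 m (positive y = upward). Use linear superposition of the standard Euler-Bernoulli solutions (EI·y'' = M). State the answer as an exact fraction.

Load 1 — applied couple M₀=4 kN·m at a=4/3 m (b=L-a=8/3):
  y_1 = M₀x²/(2EI)  [x≤a] = 4·1²/(2·10000) = 1/5000 m
Load 2 — point force P=3 kN at a=3 m (b=L-a=1):
  y_2 = -Px²(3a-x)/(6EI)  [x≤a] = -3·1²·(3·3-1)/(6·10000) = -1/2500 m
Superposition: y = Σ y_i = -1/5000 m ≈ -0.000200 m

y(1) = -1/5000 m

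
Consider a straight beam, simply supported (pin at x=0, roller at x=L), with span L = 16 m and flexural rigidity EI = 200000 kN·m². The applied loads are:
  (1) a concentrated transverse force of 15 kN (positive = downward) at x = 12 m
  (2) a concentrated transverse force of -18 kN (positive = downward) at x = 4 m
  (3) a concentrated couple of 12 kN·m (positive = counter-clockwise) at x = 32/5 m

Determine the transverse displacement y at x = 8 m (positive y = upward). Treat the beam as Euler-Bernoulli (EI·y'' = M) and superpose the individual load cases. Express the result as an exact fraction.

Load 1 — point force P=15 kN at a=12 m (b=L-a=4):
  y_1 = -Pbx(L²-b²-x²)/(6LEI)  [x≤a] = -15·4·8·(16²-4²-8²)/(6·16·200000) = -11/2500 m
Load 2 — point force P=-18 kN at a=4 m (b=L-a=12):
  y_2 = -Pa(L-x)(2Lx-a²-x²)/(6LEI)  [x>a] = -(-18)·4·(16-8)·(2·16·8-4²-8²)/(6·16·200000) = 33/6250 m
Load 3 — applied couple M₀=12 kN·m at a=32/5 m (b=L-a=48/5):
  y_3 = (M₀x³/(6L)-M₀(x-a)²/2+C₁x)/EI  [x>a] with C₁=M₀(3b²-L²)/(6L)=64/25 = (12·8³/(6·16)-12·(8-(32/5))²/2+(64/25)·8)/200000 = 27/78125 m
Superposition: y = Σ y_i = 383/312500 m ≈ 0.001226 m

y(8) = 383/312500 m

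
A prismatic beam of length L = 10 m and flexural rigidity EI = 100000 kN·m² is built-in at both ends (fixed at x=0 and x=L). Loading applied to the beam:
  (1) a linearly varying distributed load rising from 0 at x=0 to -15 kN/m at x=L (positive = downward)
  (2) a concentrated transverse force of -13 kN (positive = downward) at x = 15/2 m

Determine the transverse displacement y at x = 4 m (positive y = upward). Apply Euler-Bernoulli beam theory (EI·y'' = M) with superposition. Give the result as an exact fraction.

Load 1 — triangular load w₀=-15 kN/m (0→w₀ over full span):
  y_1 = -w₀x²(L-x)²(x+2L)/(120LEI) = -(-15)·4²·(10-4)²·(4+2·10)/(120·10·100000) = 27/15625 m
Load 2 — point force P=-13 kN at a=15/2 m (b=L-a=5/2):
  y_2 = -Pb²x²(3aL-(3a+b)x)/(6L³EI)  [x≤a] = -(-13)·(5/2)²·4²·(3·(15/2)·10-(3·(15/2)+(5/2))·4)/(6·10³·100000) = 13/48000 m
Superposition: y = Σ y_i = 11993/6000000 m ≈ 0.001999 m

y(4) = 11993/6000000 m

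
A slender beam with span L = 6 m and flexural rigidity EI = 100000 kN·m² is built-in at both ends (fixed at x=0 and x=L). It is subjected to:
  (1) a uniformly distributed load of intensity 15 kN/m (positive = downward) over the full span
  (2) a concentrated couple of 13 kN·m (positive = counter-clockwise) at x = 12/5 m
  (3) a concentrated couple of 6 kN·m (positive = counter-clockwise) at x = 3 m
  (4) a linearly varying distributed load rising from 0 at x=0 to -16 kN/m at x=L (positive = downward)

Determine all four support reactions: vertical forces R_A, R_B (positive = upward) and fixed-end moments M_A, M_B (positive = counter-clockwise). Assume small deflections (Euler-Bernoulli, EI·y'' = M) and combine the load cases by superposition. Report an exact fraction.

Load 1 — uniform load w=15 kN/m over full span:
  R_A = wL/2 = 15·6/2 = 45 kN
  M_A = wL²/12 = 15·6²/12 = 45 kN·m
  R_B = wL/2 = 15·6/2 = 45 kN
  M_B = -wL²/12 = -15·6²/12 = -45 kN·m
Load 2 — applied couple M₀=13 kN·m at a=12/5 m (b=L-a=18/5):
  R_A = 6M₀ab/L³ = 6·13·(12/5)·(18/5)/6³ = 78/25 kN
  M_A = M₀b(2a-b)/L² = 13·(18/5)·(2·(12/5)-(18/5))/6² = 39/25 kN·m
  R_B = -6M₀ab/L³ = -6·13·(12/5)·(18/5)/6³ = -78/25 kN
  M_B = M₀a(2b-a)/L² = 13·(12/5)·(2·(18/5)-(12/5))/6² = 104/25 kN·m
Load 3 — applied couple M₀=6 kN·m at a=3 m (b=L-a=3):
  R_A = 6M₀ab/L³ = 6·6·3·3/6³ = 3/2 kN
  M_A = M₀b(2a-b)/L² = 6·3·(2·3-3)/6² = 3/2 kN·m
  R_B = -6M₀ab/L³ = -6·6·3·3/6³ = -3/2 kN
  M_B = M₀a(2b-a)/L² = 6·3·(2·3-3)/6² = 3/2 kN·m
Load 4 — triangular load w₀=-16 kN/m (0→w₀ over full span):
  R_A = 3w₀L/20 = 3·(-16)·6/20 = -72/5 kN
  M_A = w₀L²/30 = (-16)·6²/30 = -96/5 kN·m
  R_B = 7w₀L/20 = 7·(-16)·6/20 = -168/5 kN
  M_B = -w₀L²/20 = -(-16)·6²/20 = 144/5 kN·m
Superposition: R_A = 1761/50 kN, M_A = 1443/50 kN·m, R_B = 339/50 kN, M_B = -527/50 kN·m

R_A = 1761/50 kN, M_A = 1443/50 kN·m, R_B = 339/50 kN, M_B = -527/50 kN·m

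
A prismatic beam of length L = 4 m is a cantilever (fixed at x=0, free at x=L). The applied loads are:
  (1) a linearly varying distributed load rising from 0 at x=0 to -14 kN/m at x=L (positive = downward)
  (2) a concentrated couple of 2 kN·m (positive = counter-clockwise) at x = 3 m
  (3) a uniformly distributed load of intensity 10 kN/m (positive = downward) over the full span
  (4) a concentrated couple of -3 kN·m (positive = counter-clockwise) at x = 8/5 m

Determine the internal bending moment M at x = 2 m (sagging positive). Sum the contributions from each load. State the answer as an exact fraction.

M(2) = 16/3 kN·m

Load 1 — triangular load w₀=-14 kN/m (0→w₀ over full span):
  M_1 = w₀Lx/2 - w₀L²/3 - w₀x³/(6L) = (-14)·4·2/2 - (-14)·4²/3 - (-14)·2³/(6·4) = 70/3 kN·m
Load 2 — applied couple M₀=2 kN·m at a=3 m (b=L-a=1):
  M_2 = M₀  [x≤a] = 2 = 2 kN·m
Load 3 — uniform load w=10 kN/m over full span:
  M_3 = -w(L-x)²/2 = -10·(4-2)²/2 = -20 kN·m
Load 4 — applied couple M₀=-3 kN·m at a=8/5 m (b=L-a=12/5):
  M_4 = 0  [x>a] = 0 kN·m
Superposition: M = Σ M_i = 16/3 kN·m ≈ 5.333333 kN·m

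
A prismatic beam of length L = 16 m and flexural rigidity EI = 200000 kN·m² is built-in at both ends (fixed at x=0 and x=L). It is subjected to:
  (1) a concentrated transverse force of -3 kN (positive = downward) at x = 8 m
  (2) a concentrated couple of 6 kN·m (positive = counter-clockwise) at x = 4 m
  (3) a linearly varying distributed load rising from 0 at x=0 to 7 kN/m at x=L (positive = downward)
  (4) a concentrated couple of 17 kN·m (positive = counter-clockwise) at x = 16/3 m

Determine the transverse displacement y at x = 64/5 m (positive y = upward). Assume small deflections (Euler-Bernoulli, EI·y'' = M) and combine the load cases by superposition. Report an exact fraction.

y(64/5) = -1959323/1757812500 m

Load 1 — point force P=-3 kN at a=8 m (b=L-a=8):
  y_1 = -Pa²(L-x)²(3bL-(3b+a)(L-x))/(6L³EI)  [x>a] = -(-3)·8²·(16-(64/5))²·(3·8·16-(3·8+8)·(16-(64/5)))/(6·16³·200000) = 44/390625 m
Load 2 — applied couple M₀=6 kN·m at a=4 m (b=L-a=12):
  y_2 = (R_Ax³/6 - M_Ax²/2 - M₀(x-a)²/2)/EI  [x>a] with R_A=27/64, M_A=-9/8 = ((27/64)·(64/5)³/6 - (-9/8)·(64/5)²/2 - 6·((64/5)-4)²/2)/200000 = 57/1562500 m
Load 3 — triangular load w₀=7 kN/m (0→w₀ over full span):
  y_3 = -w₀x²(L-x)²(x+2L)/(120LEI) = -7·(64/5)²·(16-(64/5))²·((64/5)+2·16)/(120·16·200000) = -200704/146484375 m
Load 4 — applied couple M₀=17 kN·m at a=16/3 m (b=L-a=32/3):
  y_4 = (R_Ax³/6 - M_Ax²/2 - M₀(x-a)²/2)/EI  [x>a] with R_A=17/12, M_A=0 = ((17/12)·(64/5)³/6 - 0·(64/5)²/2 - 17·((64/5)-(16/3))²/2)/200000 = 374/3515625 m
Superposition: y = Σ y_i = -1959323/1757812500 m ≈ -0.001115 m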